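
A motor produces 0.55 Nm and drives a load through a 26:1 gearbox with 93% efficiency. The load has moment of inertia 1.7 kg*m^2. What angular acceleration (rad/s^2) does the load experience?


tau_out = tau_motor * N * eta
= 0.55 * 26 * 0.93 = 13.299 Nm
alpha = tau_out / I = 13.299 / 1.7
= 7.8229 rad/s^2


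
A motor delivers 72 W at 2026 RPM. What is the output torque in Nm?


omega = 2026 * 2*pi/60 = 212.1622 rad/s
tau = P / omega = 72 / 212.1622
= 0.3394 Nm


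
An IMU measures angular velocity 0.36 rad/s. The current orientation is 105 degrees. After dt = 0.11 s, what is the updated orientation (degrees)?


delta_theta = w * dt = 0.36 * 0.11 = 0.0396 rad
= 2.2689 deg
theta_new = 105 + 2.2689 = 107.2689 deg


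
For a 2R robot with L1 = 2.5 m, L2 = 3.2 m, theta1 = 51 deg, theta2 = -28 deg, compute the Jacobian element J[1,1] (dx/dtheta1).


J[1,1] = -L1*sin(t1) - L2*sin(t1+t2)
= -2.5*sin(51) - 3.2*sin(23)
= -3.1932


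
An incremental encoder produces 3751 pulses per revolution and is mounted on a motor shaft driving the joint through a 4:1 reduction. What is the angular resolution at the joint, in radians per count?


counts per rev = 3751
effective counts at joint = 3751 * 4 = 15004
resolution = 2*pi / 15004
= 4.1877e-04 rad/count


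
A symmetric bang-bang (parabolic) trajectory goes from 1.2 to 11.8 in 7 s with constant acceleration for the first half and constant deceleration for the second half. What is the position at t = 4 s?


Symmetric rest-to-rest: each phase covers (pf-p0)/2 in time T/2. 0.5*a*(T/2)^2 = (pf-p0)/2 => a = 4*(pf-p0)/T^2
a = 4*(11.8-1.2)/7^2 = 0.8653
t = 4 is in the deceleration phase (t > T/2).
p = pf - 0.5*a*(T-t)^2 = 11.8 - 0.5*0.8653*3^2
= 7.9061


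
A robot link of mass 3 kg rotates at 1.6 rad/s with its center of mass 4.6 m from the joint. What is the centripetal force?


F = m * omega^2 * r
= 3 * 1.6^2 * 4.6
= 3 * 2.56 * 4.6
= 35.328 N


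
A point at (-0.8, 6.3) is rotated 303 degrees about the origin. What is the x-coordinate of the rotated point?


x' = x*cos(theta) - y*sin(theta)
cos(303 deg) = 0.5446, sin(303 deg) = -0.8387
x' = -0.8 * 0.5446 - 6.3 * -0.8387
= -0.4357 - -5.2836
= 4.8479


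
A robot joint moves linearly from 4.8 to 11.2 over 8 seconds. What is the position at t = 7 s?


s = t/T = 7/8 = 0.875
p(t) = p0 + (pf-p0)*s
= 4.8 + (11.2 - 4.8) * 0.875
= 10.4


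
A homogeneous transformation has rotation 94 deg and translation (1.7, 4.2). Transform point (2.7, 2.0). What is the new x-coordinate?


x' = cos(theta)*px - sin(theta)*py + tx
= -0.0698*2.7 - 0.9976*2.0 + 1.7
= -0.4835


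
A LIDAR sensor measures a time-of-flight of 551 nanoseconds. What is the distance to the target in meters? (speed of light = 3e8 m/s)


tof = 551 ns = 5.51e-07 s
dist = c * tof / 2
= 3e8 * 5.51e-07 / 2
= 82.65 m


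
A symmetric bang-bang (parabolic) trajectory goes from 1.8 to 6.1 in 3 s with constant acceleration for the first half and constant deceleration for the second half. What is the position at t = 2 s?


Symmetric rest-to-rest: each phase covers (pf-p0)/2 in time T/2. 0.5*a*(T/2)^2 = (pf-p0)/2 => a = 4*(pf-p0)/T^2
a = 4*(6.1-1.8)/3^2 = 1.9111
t = 2 is in the deceleration phase (t > T/2).
p = pf - 0.5*a*(T-t)^2 = 6.1 - 0.5*1.9111*1^2
= 5.1444


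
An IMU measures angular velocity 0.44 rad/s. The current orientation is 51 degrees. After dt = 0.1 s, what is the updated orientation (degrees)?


delta_theta = w * dt = 0.44 * 0.1 = 0.044 rad
= 2.521 deg
theta_new = 51 + 2.521 = 53.521 deg


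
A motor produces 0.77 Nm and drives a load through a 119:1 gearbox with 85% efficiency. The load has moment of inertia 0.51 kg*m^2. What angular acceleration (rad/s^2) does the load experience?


tau_out = tau_motor * N * eta
= 0.77 * 119 * 0.85 = 77.8855 Nm
alpha = tau_out / I = 77.8855 / 0.51
= 152.7167 rad/s^2


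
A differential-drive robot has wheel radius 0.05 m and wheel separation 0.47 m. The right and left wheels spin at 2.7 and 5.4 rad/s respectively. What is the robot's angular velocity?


vR = r*wR = 0.05*2.7 = 0.135 m/s
vL = r*wL = 0.05*5.4 = 0.27 m/s
v = (vR+vL)/2 = 0.2025 m/s
omega = (vR-vL)/L = -0.2872 rad/s
angular velocity = -0.2872 rad/s


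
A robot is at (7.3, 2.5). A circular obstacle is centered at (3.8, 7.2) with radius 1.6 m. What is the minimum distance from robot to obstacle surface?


center_dist = sqrt((7.3-3.8)^2 + (2.5-7.2)^2)
= sqrt(12.25 + 22.09)
= 5.86
min_dist = center_dist - radius = 5.86 - 1.6 = 4.26 m


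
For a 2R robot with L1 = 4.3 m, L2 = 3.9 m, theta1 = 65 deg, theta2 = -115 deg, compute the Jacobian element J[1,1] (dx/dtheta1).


J[1,1] = -L1*sin(t1) - L2*sin(t1+t2)
= -4.3*sin(65) - 3.9*sin(-50)
= -0.9096


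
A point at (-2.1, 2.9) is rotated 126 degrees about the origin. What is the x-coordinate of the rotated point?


x' = x*cos(theta) - y*sin(theta)
cos(126 deg) = -0.5878, sin(126 deg) = 0.809
x' = -2.1 * -0.5878 - 2.9 * 0.809
= 1.2343 - 2.3461
= -1.1118


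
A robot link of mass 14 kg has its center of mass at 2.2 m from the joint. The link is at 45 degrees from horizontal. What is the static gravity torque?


tau = m*g*L*cos(angle)
= 14 * 9.81 * 2.2 * cos(45 deg)
= 14 * 9.81 * 2.2 * 0.7071
= 213.6509 Nm


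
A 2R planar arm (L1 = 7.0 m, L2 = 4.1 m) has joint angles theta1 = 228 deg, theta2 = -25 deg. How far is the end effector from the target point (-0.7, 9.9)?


End effector via forward kinematics:
x = L1*cos(t1) + L2*cos(t1+t2) = -8.458
y = L1*sin(t1) + L2*sin(t1+t2) = -6.804
Distance to target:
d = sqrt((-0.7 - -8.458)^2 + (9.9 - -6.804)^2)
= sqrt(60.1863 + 279.024)
= 18.4177 m


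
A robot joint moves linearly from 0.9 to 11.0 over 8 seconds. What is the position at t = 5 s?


s = t/T = 5/8 = 0.625
p(t) = p0 + (pf-p0)*s
= 0.9 + (11.0 - 0.9) * 0.625
= 7.2125


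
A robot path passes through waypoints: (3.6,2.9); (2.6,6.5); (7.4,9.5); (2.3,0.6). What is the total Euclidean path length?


Segment lengths:
  seg1 = sqrt((-1.0)^2 + (3.6)^2) = 3.7363
  seg2 = sqrt((4.8)^2 + (3.0)^2) = 5.6604
  seg3 = sqrt((-5.1)^2 + (-8.9)^2) = 10.2577
Total = 19.6544


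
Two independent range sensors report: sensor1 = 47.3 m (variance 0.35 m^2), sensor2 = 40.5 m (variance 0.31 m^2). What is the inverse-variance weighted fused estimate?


w1 = (1/var1) / (1/var1 + 1/var2)
   = 2.8571 / (2.8571 + 3.2258) = 0.4697
w2 = 1 - w1 = 0.5303
fused = w1*s1 + w2*s2 = 22.2167 + 21.4773
= 43.6939 m


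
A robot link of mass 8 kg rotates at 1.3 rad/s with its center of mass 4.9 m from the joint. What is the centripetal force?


F = m * omega^2 * r
= 8 * 1.3^2 * 4.9
= 8 * 1.69 * 4.9
= 66.248 N


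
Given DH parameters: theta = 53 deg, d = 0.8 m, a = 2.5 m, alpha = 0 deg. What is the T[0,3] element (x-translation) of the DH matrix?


T[0,3] = a * cos(theta)
= 2.5 * cos(53 deg)
= 2.5 * 0.6018
= 1.5045


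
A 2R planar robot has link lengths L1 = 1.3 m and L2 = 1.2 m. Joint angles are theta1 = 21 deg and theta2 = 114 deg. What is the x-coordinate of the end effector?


Convert angles to radians: theta1 = 0.3665, theta2 = 1.9897
x = L1*cos(theta1) + L2*cos(theta1+theta2)
x = 1.2137 + -0.8485
x = 0.3651


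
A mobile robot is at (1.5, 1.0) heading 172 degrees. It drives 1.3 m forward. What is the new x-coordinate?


x_new = x0 + d*cos(theta)
= 1.5 + 1.3*cos(172)
= 1.5 + -1.2873
= 0.2127


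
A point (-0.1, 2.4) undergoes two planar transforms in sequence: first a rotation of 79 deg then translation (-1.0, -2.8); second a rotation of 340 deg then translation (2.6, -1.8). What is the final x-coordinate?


After transform 1:
x1 = cos(79)*-0.1 - sin(79)*2.4 + -1.0 = -3.375
y1 = sin(79)*-0.1 + cos(79)*2.4 + -2.8 = -2.4402
After transform 2:
x2 = cos(340)*-3.375 - sin(340)*-2.4402 + 2.6
= -1.4061


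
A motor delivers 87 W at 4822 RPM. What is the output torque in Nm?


omega = 4822 * 2*pi/60 = 504.9587 rad/s
tau = P / omega = 87 / 504.9587
= 0.1723 Nm


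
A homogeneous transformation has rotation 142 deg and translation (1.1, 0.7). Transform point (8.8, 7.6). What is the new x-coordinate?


x' = cos(theta)*px - sin(theta)*py + tx
= -0.788*8.8 - 0.6157*7.6 + 1.1
= -10.5135


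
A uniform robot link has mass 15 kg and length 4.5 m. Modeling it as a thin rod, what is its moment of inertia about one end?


I = (1/3) * m * L^2
= (1/3) * 15 * 4.5^2
= 0.333333 * 15 * 20.25
= 101.25 kg*m^2


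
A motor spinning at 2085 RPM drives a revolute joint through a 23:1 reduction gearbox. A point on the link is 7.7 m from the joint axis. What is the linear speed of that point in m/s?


omega_motor = 2085 * 2*pi/60 = 218.3407 rad/s
omega_joint = omega_motor / 23 = 9.4931 rad/s
v = omega_joint * r = 9.4931 * 7.7
= 73.0967 m/s


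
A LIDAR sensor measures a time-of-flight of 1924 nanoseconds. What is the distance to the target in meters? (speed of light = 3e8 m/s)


tof = 1924 ns = 1.924e-06 s
dist = c * tof / 2
= 3e8 * 1.924e-06 / 2
= 288.6 m


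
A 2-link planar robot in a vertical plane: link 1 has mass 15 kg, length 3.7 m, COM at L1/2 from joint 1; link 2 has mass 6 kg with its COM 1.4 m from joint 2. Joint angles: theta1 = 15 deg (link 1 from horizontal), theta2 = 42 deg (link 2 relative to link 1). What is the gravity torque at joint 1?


Horizontal distance from joint 1 to link-1 COM:
  x_c1 = (L1/2)*cos(t1) = 1.85 * 0.9659 = 1.787 m
Horizontal distance from joint 1 to link-2 COM:
  x_c2 = L1*cos(t1) + Lc2*cos(t1+t2)
       = 3.7*0.9659 + 1.4*0.5446 = 4.3364 m
tau1 = m1*g*x_c1 + m2*g*x_c2
     = 15*9.81*1.787 + 6*9.81*4.3364
     = 262.9516 + 255.2417
     = 518.1933 Nm


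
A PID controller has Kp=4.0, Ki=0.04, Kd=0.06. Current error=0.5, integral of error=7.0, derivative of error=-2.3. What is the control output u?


u = Kp*e + Ki*int(e) + Kd*de/dt
= 4.0*0.5 + 0.04*7.0 + 0.06*(-2.3)
= 2.0 + 0.28 + -0.138
= 2.142


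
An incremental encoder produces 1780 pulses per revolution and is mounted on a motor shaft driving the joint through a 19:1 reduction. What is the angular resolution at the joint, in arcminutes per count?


counts per rev = 1780
effective counts at joint = 1780 * 19 = 33820
resolution = 360*60 / 33820
= 0.6387 arcmin/count


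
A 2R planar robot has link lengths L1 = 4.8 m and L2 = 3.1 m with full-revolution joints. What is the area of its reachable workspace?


r_max = L1 + L2 = 7.9 m
r_min = |L1 - L2| = 1.7 m
Area = pi*(r_max^2 - r_min^2)
= pi*(62.41 - 2.89)
= pi * 59.52
= 186.9876 m^2


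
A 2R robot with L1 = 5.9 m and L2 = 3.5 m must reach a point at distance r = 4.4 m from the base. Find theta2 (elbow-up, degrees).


cos(theta2) = (r^2 - L1^2 - L2^2) / (2*L1*L2)
cos(theta2) = (19.36 - 34.81 - 12.25) / 41.3
cos(theta2) = -0.670702
theta2 = 132.1213 degrees


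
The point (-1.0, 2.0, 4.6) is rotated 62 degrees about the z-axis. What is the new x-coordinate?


Rotation about z-axis: x' = x*cos(theta) - y*sin(theta)
= -1.0 * 0.4695 - 2.0 * 0.8829
= -2.2354


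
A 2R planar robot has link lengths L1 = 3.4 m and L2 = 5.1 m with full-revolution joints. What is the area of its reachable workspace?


r_max = L1 + L2 = 8.5 m
r_min = |L1 - L2| = 1.7 m
Area = pi*(r_max^2 - r_min^2)
= pi*(72.25 - 2.89)
= pi * 69.36
= 217.9009 m^2


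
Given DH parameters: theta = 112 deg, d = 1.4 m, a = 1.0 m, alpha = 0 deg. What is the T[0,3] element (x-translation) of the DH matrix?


T[0,3] = a * cos(theta)
= 1.0 * cos(112 deg)
= 1.0 * -0.3746
= -0.3746


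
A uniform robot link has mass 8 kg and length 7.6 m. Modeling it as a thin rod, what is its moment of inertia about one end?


I = (1/3) * m * L^2
= (1/3) * 8 * 7.6^2
= 0.333333 * 8 * 57.76
= 154.0267 kg*m^2


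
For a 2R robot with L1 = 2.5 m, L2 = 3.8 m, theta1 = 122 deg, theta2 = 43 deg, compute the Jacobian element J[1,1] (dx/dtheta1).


J[1,1] = -L1*sin(t1) - L2*sin(t1+t2)
= -2.5*sin(122) - 3.8*sin(165)
= -3.1036


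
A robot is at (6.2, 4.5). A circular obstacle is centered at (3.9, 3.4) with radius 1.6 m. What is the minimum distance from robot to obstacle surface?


center_dist = sqrt((6.2-3.9)^2 + (4.5-3.4)^2)
= sqrt(5.29 + 1.21)
= 2.5495
min_dist = center_dist - radius = 2.5495 - 1.6 = 0.9495 m


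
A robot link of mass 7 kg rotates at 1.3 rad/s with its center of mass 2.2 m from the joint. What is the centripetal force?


F = m * omega^2 * r
= 7 * 1.3^2 * 2.2
= 7 * 1.69 * 2.2
= 26.026 N


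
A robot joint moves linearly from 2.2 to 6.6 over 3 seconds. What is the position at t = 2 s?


s = t/T = 2/3 = 0.6667
p(t) = p0 + (pf-p0)*s
= 2.2 + (6.6 - 2.2) * 0.6667
= 5.1333


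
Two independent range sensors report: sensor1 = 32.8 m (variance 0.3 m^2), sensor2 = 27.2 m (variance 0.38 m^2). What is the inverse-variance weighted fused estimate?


w1 = (1/var1) / (1/var1 + 1/var2)
   = 3.3333 / (3.3333 + 2.6316) = 0.5588
w2 = 1 - w1 = 0.4412
fused = w1*s1 + w2*s2 = 18.3294 + 12.0
= 30.3294 m


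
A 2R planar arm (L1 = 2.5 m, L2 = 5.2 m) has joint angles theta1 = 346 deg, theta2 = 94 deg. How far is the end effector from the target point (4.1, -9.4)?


End effector via forward kinematics:
x = L1*cos(t1) + L2*cos(t1+t2) = 3.3287
y = L1*sin(t1) + L2*sin(t1+t2) = 4.5162
Distance to target:
d = sqrt((4.1 - 3.3287)^2 + (-9.4 - 4.5162)^2)
= sqrt(0.5949 + 193.6605)
= 13.9376 m


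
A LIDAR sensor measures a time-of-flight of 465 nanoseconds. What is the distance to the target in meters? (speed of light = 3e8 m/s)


tof = 465 ns = 4.65e-07 s
dist = c * tof / 2
= 3e8 * 4.65e-07 / 2
= 69.75 m


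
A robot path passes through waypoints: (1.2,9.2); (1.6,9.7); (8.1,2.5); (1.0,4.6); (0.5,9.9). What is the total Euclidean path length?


Segment lengths:
  seg1 = sqrt((0.4)^2 + (0.5)^2) = 0.6403
  seg2 = sqrt((6.5)^2 + (-7.2)^2) = 9.7
  seg3 = sqrt((-7.1)^2 + (2.1)^2) = 7.4041
  seg4 = sqrt((-0.5)^2 + (5.3)^2) = 5.3235
Total = 23.0679


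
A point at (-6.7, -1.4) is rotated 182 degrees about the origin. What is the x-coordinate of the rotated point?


x' = x*cos(theta) - y*sin(theta)
cos(182 deg) = -0.9994, sin(182 deg) = -0.0349
x' = -6.7 * -0.9994 - -1.4 * -0.0349
= 6.6959 - 0.0489
= 6.6471


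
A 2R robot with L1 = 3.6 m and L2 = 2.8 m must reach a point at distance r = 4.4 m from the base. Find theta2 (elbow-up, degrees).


cos(theta2) = (r^2 - L1^2 - L2^2) / (2*L1*L2)
cos(theta2) = (19.36 - 12.96 - 7.84) / 20.16
cos(theta2) = -0.071429
theta2 = 94.096 degrees


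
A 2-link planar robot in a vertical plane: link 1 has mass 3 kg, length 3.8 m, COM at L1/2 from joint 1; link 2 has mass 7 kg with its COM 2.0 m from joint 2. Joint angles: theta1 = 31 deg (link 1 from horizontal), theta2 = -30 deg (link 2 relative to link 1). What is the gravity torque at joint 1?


Horizontal distance from joint 1 to link-1 COM:
  x_c1 = (L1/2)*cos(t1) = 1.9 * 0.8572 = 1.6286 m
Horizontal distance from joint 1 to link-2 COM:
  x_c2 = L1*cos(t1) + Lc2*cos(t1+t2)
       = 3.8*0.8572 + 2.0*0.9998 = 5.2569 m
tau1 = m1*g*x_c1 + m2*g*x_c2
     = 3*9.81*1.6286 + 7*9.81*5.2569
     = 47.9302 + 360.9935
     = 408.9237 Nm


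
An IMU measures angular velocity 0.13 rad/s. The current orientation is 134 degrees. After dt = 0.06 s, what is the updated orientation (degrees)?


delta_theta = w * dt = 0.13 * 0.06 = 0.0078 rad
= 0.4469 deg
theta_new = 134 + 0.4469 = 134.4469 deg


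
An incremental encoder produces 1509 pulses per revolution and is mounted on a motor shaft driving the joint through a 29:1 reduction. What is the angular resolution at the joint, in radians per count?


counts per rev = 1509
effective counts at joint = 1509 * 29 = 43761
resolution = 2*pi / 43761
= 1.4358e-04 rad/count


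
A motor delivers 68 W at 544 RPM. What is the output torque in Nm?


omega = 544 * 2*pi/60 = 56.9675 rad/s
tau = P / omega = 68 / 56.9675
= 1.1937 Nm


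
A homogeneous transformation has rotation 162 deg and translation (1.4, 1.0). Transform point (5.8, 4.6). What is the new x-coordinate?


x' = cos(theta)*px - sin(theta)*py + tx
= -0.9511*5.8 - 0.309*4.6 + 1.4
= -5.5376


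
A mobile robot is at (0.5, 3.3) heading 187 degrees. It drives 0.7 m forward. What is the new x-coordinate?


x_new = x0 + d*cos(theta)
= 0.5 + 0.7*cos(187)
= 0.5 + -0.6948
= -0.1948


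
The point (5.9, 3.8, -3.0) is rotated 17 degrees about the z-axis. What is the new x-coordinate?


Rotation about z-axis: x' = x*cos(theta) - y*sin(theta)
= 5.9 * 0.9563 - 3.8 * 0.2924
= 4.5312


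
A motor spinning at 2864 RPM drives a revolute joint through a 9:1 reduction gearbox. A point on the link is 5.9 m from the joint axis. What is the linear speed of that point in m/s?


omega_motor = 2864 * 2*pi/60 = 299.9174 rad/s
omega_joint = omega_motor / 9 = 33.3242 rad/s
v = omega_joint * r = 33.3242 * 5.9
= 196.6125 m/s


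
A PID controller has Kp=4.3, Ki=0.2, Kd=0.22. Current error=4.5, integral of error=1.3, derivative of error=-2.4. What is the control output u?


u = Kp*e + Ki*int(e) + Kd*de/dt
= 4.3*4.5 + 0.2*1.3 + 0.22*(-2.4)
= 19.35 + 0.26 + -0.528
= 19.082


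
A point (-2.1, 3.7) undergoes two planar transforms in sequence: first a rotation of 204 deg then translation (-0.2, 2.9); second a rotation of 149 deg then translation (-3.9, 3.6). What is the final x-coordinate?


After transform 1:
x1 = cos(204)*-2.1 - sin(204)*3.7 + -0.2 = 3.2234
y1 = sin(204)*-2.1 + cos(204)*3.7 + 2.9 = 0.374
After transform 2:
x2 = cos(149)*3.2234 - sin(149)*0.374 + -3.9
= -6.8556


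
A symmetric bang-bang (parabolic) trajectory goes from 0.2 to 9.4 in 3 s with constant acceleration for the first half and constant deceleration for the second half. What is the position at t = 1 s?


Symmetric rest-to-rest: each phase covers (pf-p0)/2 in time T/2. 0.5*a*(T/2)^2 = (pf-p0)/2 => a = 4*(pf-p0)/T^2
a = 4*(9.4-0.2)/3^2 = 4.0889
t = 1 is in the acceleration phase (t <= T/2).
p = p0 + 0.5*a*t^2 = 0.2 + 0.5*4.0889*1^2
= 2.2444


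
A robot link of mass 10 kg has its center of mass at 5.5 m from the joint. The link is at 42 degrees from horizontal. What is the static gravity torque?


tau = m*g*L*cos(angle)
= 10 * 9.81 * 5.5 * cos(42 deg)
= 10 * 9.81 * 5.5 * 0.7431
= 400.9638 Nm


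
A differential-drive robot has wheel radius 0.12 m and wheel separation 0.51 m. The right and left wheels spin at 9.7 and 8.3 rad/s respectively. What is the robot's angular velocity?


vR = r*wR = 0.12*9.7 = 1.164 m/s
vL = r*wL = 0.12*8.3 = 0.996 m/s
v = (vR+vL)/2 = 1.08 m/s
omega = (vR-vL)/L = 0.3294 rad/s
angular velocity = 0.3294 rad/s


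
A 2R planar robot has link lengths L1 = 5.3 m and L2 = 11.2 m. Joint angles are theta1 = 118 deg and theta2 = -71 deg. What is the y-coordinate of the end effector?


Convert angles to radians: theta1 = 2.0595, theta2 = -1.2392
y = L1*sin(theta1) + L2*sin(theta1+theta2)
y = 4.6796 + 8.1912
y = 12.8708


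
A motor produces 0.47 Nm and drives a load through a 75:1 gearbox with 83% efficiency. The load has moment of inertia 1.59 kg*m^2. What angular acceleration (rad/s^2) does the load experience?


tau_out = tau_motor * N * eta
= 0.47 * 75 * 0.83 = 29.2575 Nm
alpha = tau_out / I = 29.2575 / 1.59
= 18.4009 rad/s^2


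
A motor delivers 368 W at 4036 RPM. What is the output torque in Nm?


omega = 4036 * 2*pi/60 = 422.6489 rad/s
tau = P / omega = 368 / 422.6489
= 0.8707 Nm


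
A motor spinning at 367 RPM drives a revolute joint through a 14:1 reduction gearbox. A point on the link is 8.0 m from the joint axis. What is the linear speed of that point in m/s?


omega_motor = 367 * 2*pi/60 = 38.4322 rad/s
omega_joint = omega_motor / 14 = 2.7452 rad/s
v = omega_joint * r = 2.7452 * 8.0
= 21.9612 m/s


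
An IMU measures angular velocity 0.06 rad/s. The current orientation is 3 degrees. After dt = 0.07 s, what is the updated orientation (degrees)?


delta_theta = w * dt = 0.06 * 0.07 = 0.0042 rad
= 0.2406 deg
theta_new = 3 + 0.2406 = 3.2406 deg


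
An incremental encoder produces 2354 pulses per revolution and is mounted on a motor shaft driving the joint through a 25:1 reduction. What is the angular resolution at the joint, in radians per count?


counts per rev = 2354
effective counts at joint = 2354 * 25 = 58850
resolution = 2*pi / 58850
= 1.0677e-04 rad/count


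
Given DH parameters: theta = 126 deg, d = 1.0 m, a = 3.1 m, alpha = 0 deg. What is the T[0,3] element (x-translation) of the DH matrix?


T[0,3] = a * cos(theta)
= 3.1 * cos(126 deg)
= 3.1 * -0.5878
= -1.8221


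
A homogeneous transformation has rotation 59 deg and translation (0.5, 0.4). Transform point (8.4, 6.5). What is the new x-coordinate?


x' = cos(theta)*px - sin(theta)*py + tx
= 0.515*8.4 - 0.8572*6.5 + 0.5
= -0.7453


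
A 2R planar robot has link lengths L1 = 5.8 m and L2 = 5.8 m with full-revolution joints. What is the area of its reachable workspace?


r_max = L1 + L2 = 11.6 m
r_min = |L1 - L2| = 0.0 m
Area = pi*(r_max^2 - r_min^2)
= pi*(134.56 - 0.0)
= pi * 134.56
= 422.7327 m^2


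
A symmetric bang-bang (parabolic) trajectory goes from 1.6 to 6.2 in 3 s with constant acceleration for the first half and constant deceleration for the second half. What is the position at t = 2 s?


Symmetric rest-to-rest: each phase covers (pf-p0)/2 in time T/2. 0.5*a*(T/2)^2 = (pf-p0)/2 => a = 4*(pf-p0)/T^2
a = 4*(6.2-1.6)/3^2 = 2.0444
t = 2 is in the deceleration phase (t > T/2).
p = pf - 0.5*a*(T-t)^2 = 6.2 - 0.5*2.0444*1^2
= 5.1778


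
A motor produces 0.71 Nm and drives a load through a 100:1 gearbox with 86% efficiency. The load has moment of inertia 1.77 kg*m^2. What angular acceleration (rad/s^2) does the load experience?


tau_out = tau_motor * N * eta
= 0.71 * 100 * 0.86 = 61.06 Nm
alpha = tau_out / I = 61.06 / 1.77
= 34.4972 rad/s^2


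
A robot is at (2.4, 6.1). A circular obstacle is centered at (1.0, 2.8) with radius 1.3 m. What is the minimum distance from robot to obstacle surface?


center_dist = sqrt((2.4-1.0)^2 + (6.1-2.8)^2)
= sqrt(1.96 + 10.89)
= 3.5847
min_dist = center_dist - radius = 3.5847 - 1.3 = 2.2847 m


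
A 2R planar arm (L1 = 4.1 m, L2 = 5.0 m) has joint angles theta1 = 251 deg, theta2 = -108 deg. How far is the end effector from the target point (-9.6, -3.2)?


End effector via forward kinematics:
x = L1*cos(t1) + L2*cos(t1+t2) = -5.328
y = L1*sin(t1) + L2*sin(t1+t2) = -0.8676
Distance to target:
d = sqrt((-9.6 - -5.328)^2 + (-3.2 - -0.8676)^2)
= sqrt(18.2499 + 5.4403)
= 4.8673 m


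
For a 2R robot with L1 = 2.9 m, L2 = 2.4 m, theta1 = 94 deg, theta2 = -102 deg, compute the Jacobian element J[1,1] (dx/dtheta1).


J[1,1] = -L1*sin(t1) - L2*sin(t1+t2)
= -2.9*sin(94) - 2.4*sin(-8)
= -2.5589


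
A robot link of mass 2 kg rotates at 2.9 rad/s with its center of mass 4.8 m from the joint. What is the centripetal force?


F = m * omega^2 * r
= 2 * 2.9^2 * 4.8
= 2 * 8.41 * 4.8
= 80.736 N


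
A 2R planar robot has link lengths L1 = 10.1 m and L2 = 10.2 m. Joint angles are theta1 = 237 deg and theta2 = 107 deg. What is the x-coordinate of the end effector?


Convert angles to radians: theta1 = 4.1364, theta2 = 1.8675
x = L1*cos(theta1) + L2*cos(theta1+theta2)
x = -5.5009 + 9.8049
x = 4.304


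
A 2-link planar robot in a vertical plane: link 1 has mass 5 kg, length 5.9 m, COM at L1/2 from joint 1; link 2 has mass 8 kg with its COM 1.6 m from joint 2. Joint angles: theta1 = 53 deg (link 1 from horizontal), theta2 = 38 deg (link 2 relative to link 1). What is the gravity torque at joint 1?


Horizontal distance from joint 1 to link-1 COM:
  x_c1 = (L1/2)*cos(t1) = 2.95 * 0.6018 = 1.7754 m
Horizontal distance from joint 1 to link-2 COM:
  x_c2 = L1*cos(t1) + Lc2*cos(t1+t2)
       = 5.9*0.6018 + 1.6*-0.0175 = 3.5228 m
tau1 = m1*g*x_c1 + m2*g*x_c2
     = 5*9.81*1.7754 + 8*9.81*3.5228
     = 87.0811 + 276.4682
     = 363.5493 Nm


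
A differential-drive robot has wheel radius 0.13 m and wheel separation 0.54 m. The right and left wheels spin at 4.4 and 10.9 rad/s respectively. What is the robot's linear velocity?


vR = r*wR = 0.13*4.4 = 0.572 m/s
vL = r*wL = 0.13*10.9 = 1.417 m/s
v = (vR+vL)/2 = 0.9945 m/s
omega = (vR-vL)/L = -1.5648 rad/s
linear velocity = 0.9945 m/s


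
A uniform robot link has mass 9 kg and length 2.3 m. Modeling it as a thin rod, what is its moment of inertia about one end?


I = (1/3) * m * L^2
= (1/3) * 9 * 2.3^2
= 0.333333 * 9 * 5.29
= 15.87 kg*m^2


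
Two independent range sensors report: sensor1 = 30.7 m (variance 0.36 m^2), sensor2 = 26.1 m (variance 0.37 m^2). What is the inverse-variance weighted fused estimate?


w1 = (1/var1) / (1/var1 + 1/var2)
   = 2.7778 / (2.7778 + 2.7027) = 0.5068
w2 = 1 - w1 = 0.4932
fused = w1*s1 + w2*s2 = 15.5603 + 12.8712
= 28.4315 m


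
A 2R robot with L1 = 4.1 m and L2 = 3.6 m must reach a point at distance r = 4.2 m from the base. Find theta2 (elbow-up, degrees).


cos(theta2) = (r^2 - L1^2 - L2^2) / (2*L1*L2)
cos(theta2) = (17.64 - 16.81 - 12.96) / 29.52
cos(theta2) = -0.410908
theta2 = 114.2619 degrees


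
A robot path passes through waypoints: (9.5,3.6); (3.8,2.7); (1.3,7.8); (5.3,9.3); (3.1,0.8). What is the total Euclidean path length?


Segment lengths:
  seg1 = sqrt((-5.7)^2 + (-0.9)^2) = 5.7706
  seg2 = sqrt((-2.5)^2 + (5.1)^2) = 5.6798
  seg3 = sqrt((4.0)^2 + (1.5)^2) = 4.272
  seg4 = sqrt((-2.2)^2 + (-8.5)^2) = 8.7801
Total = 24.5025


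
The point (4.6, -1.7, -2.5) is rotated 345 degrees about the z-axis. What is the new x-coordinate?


Rotation about z-axis: x' = x*cos(theta) - y*sin(theta)
= 4.6 * 0.9659 - -1.7 * -0.2588
= 4.0033


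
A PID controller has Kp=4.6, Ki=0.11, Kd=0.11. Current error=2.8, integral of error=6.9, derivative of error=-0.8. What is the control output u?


u = Kp*e + Ki*int(e) + Kd*de/dt
= 4.6*2.8 + 0.11*6.9 + 0.11*(-0.8)
= 12.88 + 0.759 + -0.088
= 13.551


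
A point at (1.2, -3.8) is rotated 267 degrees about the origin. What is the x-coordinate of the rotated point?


x' = x*cos(theta) - y*sin(theta)
cos(267 deg) = -0.0523, sin(267 deg) = -0.9986
x' = 1.2 * -0.0523 - -3.8 * -0.9986
= -0.0628 - 3.7948
= -3.8576


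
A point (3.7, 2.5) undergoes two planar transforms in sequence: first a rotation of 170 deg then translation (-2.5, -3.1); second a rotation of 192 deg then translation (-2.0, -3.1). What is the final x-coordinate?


After transform 1:
x1 = cos(170)*3.7 - sin(170)*2.5 + -2.5 = -6.5779
y1 = sin(170)*3.7 + cos(170)*2.5 + -3.1 = -4.9195
After transform 2:
x2 = cos(192)*-6.5779 - sin(192)*-4.9195 + -2.0
= 3.4113


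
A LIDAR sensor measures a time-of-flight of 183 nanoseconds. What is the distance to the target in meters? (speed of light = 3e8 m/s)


tof = 183 ns = 1.83e-07 s
dist = c * tof / 2
= 3e8 * 1.83e-07 / 2
= 27.45 m


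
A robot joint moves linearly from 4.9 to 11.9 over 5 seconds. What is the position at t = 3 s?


s = t/T = 3/5 = 0.6
p(t) = p0 + (pf-p0)*s
= 4.9 + (11.9 - 4.9) * 0.6
= 9.1


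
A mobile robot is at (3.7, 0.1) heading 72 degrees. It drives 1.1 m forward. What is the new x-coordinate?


x_new = x0 + d*cos(theta)
= 3.7 + 1.1*cos(72)
= 3.7 + 0.3399
= 4.0399


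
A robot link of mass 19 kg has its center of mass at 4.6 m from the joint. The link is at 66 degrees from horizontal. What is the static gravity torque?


tau = m*g*L*cos(angle)
= 19 * 9.81 * 4.6 * cos(66 deg)
= 19 * 9.81 * 4.6 * 0.4067
= 348.7336 Nm


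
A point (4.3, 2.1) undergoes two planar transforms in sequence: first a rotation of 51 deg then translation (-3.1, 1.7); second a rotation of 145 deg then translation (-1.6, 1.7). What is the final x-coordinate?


After transform 1:
x1 = cos(51)*4.3 - sin(51)*2.1 + -3.1 = -2.0259
y1 = sin(51)*4.3 + cos(51)*2.1 + 1.7 = 6.3633
After transform 2:
x2 = cos(145)*-2.0259 - sin(145)*6.3633 + -1.6
= -3.5903


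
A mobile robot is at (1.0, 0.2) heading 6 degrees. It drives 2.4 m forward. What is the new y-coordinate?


y_new = y0 + d*sin(theta)
= 0.2 + 2.4*sin(6)
= 0.2 + 0.2509
= 0.4509


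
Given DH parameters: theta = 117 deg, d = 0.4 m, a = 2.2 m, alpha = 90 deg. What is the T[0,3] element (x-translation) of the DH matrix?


T[0,3] = a * cos(theta)
= 2.2 * cos(117 deg)
= 2.2 * -0.454
= -0.9988


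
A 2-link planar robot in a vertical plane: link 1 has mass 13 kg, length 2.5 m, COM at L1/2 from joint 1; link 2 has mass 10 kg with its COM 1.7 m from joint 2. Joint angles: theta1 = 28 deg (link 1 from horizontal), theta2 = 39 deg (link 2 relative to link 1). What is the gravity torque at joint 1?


Horizontal distance from joint 1 to link-1 COM:
  x_c1 = (L1/2)*cos(t1) = 1.25 * 0.8829 = 1.1037 m
Horizontal distance from joint 1 to link-2 COM:
  x_c2 = L1*cos(t1) + Lc2*cos(t1+t2)
       = 2.5*0.8829 + 1.7*0.3907 = 2.8716 m
tau1 = m1*g*x_c1 + m2*g*x_c2
     = 13*9.81*1.1037 + 10*9.81*2.8716
     = 140.7529 + 281.7051
     = 422.458 Nm


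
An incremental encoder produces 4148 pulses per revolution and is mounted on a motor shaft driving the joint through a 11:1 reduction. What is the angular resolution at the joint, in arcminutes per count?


counts per rev = 4148
effective counts at joint = 4148 * 11 = 45628
resolution = 360*60 / 45628
= 0.4734 arcmin/count


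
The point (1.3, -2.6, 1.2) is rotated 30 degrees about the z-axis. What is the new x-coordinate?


Rotation about z-axis: x' = x*cos(theta) - y*sin(theta)
= 1.3 * 0.866 - -2.6 * 0.5
= 2.4258


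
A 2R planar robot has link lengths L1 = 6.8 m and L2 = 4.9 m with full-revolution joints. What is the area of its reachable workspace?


r_max = L1 + L2 = 11.7 m
r_min = |L1 - L2| = 1.9 m
Area = pi*(r_max^2 - r_min^2)
= pi*(136.89 - 3.61)
= pi * 133.28
= 418.7115 m^2


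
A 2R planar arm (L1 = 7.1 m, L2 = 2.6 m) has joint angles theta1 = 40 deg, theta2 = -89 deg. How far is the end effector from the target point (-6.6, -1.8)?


End effector via forward kinematics:
x = L1*cos(t1) + L2*cos(t1+t2) = 7.1447
y = L1*sin(t1) + L2*sin(t1+t2) = 2.6015
Distance to target:
d = sqrt((-6.6 - 7.1447)^2 + (-1.8 - 2.6015)^2)
= sqrt(188.9159 + 19.3736)
= 14.4322 m


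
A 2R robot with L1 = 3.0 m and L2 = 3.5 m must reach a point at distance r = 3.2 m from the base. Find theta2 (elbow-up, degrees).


cos(theta2) = (r^2 - L1^2 - L2^2) / (2*L1*L2)
cos(theta2) = (10.24 - 9.0 - 12.25) / 21.0
cos(theta2) = -0.524286
theta2 = 121.6202 degrees


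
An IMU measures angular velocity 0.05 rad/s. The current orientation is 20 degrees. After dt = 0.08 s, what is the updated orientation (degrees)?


delta_theta = w * dt = 0.05 * 0.08 = 0.004 rad
= 0.2292 deg
theta_new = 20 + 0.2292 = 20.2292 deg


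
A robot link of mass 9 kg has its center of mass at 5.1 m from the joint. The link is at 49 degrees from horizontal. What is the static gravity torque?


tau = m*g*L*cos(angle)
= 9 * 9.81 * 5.1 * cos(49 deg)
= 9 * 9.81 * 5.1 * 0.6561
= 295.4096 Nm


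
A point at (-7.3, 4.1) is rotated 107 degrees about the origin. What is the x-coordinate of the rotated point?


x' = x*cos(theta) - y*sin(theta)
cos(107 deg) = -0.2924, sin(107 deg) = 0.9563
x' = -7.3 * -0.2924 - 4.1 * 0.9563
= 2.1343 - 3.9208
= -1.7865


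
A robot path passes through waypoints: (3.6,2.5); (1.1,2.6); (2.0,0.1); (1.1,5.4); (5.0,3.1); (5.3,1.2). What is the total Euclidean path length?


Segment lengths:
  seg1 = sqrt((-2.5)^2 + (0.1)^2) = 2.502
  seg2 = sqrt((0.9)^2 + (-2.5)^2) = 2.6571
  seg3 = sqrt((-0.9)^2 + (5.3)^2) = 5.3759
  seg4 = sqrt((3.9)^2 + (-2.3)^2) = 4.5277
  seg5 = sqrt((0.3)^2 + (-1.9)^2) = 1.9235
Total = 16.9862


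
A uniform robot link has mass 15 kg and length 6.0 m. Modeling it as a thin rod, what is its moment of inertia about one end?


I = (1/3) * m * L^2
= (1/3) * 15 * 6.0^2
= 0.333333 * 15 * 36.0
= 180.0 kg*m^2


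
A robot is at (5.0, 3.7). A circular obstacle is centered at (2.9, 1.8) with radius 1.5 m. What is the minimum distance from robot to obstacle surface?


center_dist = sqrt((5.0-2.9)^2 + (3.7-1.8)^2)
= sqrt(4.41 + 3.61)
= 2.832
min_dist = center_dist - radius = 2.832 - 1.5 = 1.332 m


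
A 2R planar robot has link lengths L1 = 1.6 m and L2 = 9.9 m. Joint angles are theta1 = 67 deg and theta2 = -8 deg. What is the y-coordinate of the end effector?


Convert angles to radians: theta1 = 1.1694, theta2 = -0.1396
y = L1*sin(theta1) + L2*sin(theta1+theta2)
y = 1.4728 + 8.486
y = 9.9588


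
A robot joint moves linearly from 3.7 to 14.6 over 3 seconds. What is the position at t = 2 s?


s = t/T = 2/3 = 0.6667
p(t) = p0 + (pf-p0)*s
= 3.7 + (14.6 - 3.7) * 0.6667
= 10.9667


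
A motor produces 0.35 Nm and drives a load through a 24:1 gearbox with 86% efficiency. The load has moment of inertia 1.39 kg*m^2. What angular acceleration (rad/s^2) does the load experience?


tau_out = tau_motor * N * eta
= 0.35 * 24 * 0.86 = 7.224 Nm
alpha = tau_out / I = 7.224 / 1.39
= 5.1971 rad/s^2


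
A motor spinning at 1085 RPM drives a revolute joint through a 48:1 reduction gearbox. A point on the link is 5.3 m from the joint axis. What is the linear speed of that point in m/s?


omega_motor = 1085 * 2*pi/60 = 113.6209 rad/s
omega_joint = omega_motor / 48 = 2.3671 rad/s
v = omega_joint * r = 2.3671 * 5.3
= 12.5456 m/s


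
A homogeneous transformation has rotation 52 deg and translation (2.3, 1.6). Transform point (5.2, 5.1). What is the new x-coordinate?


x' = cos(theta)*px - sin(theta)*py + tx
= 0.6157*5.2 - 0.788*5.1 + 2.3
= 1.4826


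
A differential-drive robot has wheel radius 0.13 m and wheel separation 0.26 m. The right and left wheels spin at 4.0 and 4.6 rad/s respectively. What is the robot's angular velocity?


vR = r*wR = 0.13*4.0 = 0.52 m/s
vL = r*wL = 0.13*4.6 = 0.598 m/s
v = (vR+vL)/2 = 0.559 m/s
omega = (vR-vL)/L = -0.3 rad/s
angular velocity = -0.3 rad/s


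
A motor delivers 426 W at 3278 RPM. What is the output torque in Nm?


omega = 3278 * 2*pi/60 = 343.2714 rad/s
tau = P / omega = 426 / 343.2714
= 1.241 Nm


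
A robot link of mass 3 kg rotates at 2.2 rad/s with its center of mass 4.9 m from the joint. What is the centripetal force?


F = m * omega^2 * r
= 3 * 2.2^2 * 4.9
= 3 * 4.84 * 4.9
= 71.148 N


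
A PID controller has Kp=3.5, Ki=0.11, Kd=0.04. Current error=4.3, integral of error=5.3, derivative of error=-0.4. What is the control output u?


u = Kp*e + Ki*int(e) + Kd*de/dt
= 3.5*4.3 + 0.11*5.3 + 0.04*(-0.4)
= 15.05 + 0.583 + -0.016
= 15.617


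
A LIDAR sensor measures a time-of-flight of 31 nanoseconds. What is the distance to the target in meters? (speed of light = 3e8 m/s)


tof = 31 ns = 3.1e-08 s
dist = c * tof / 2
= 3e8 * 3.1e-08 / 2
= 4.65 m


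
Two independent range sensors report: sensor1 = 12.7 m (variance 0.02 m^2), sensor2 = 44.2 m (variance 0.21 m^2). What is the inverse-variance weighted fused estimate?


w1 = (1/var1) / (1/var1 + 1/var2)
   = 50.0 / (50.0 + 4.7619) = 0.913
w2 = 1 - w1 = 0.087
fused = w1*s1 + w2*s2 = 11.5957 + 3.8435
= 15.4391 m


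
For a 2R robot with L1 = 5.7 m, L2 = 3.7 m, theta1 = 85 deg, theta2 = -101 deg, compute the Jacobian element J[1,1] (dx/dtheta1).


J[1,1] = -L1*sin(t1) - L2*sin(t1+t2)
= -5.7*sin(85) - 3.7*sin(-16)
= -4.6585


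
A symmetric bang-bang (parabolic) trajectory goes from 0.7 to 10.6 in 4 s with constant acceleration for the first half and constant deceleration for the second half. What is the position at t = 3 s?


Symmetric rest-to-rest: each phase covers (pf-p0)/2 in time T/2. 0.5*a*(T/2)^2 = (pf-p0)/2 => a = 4*(pf-p0)/T^2
a = 4*(10.6-0.7)/4^2 = 2.475
t = 3 is in the deceleration phase (t > T/2).
p = pf - 0.5*a*(T-t)^2 = 10.6 - 0.5*2.475*1^2
= 9.3625


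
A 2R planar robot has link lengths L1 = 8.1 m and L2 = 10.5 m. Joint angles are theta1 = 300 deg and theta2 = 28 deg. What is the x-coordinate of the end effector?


Convert angles to radians: theta1 = 5.236, theta2 = 0.4887
x = L1*cos(theta1) + L2*cos(theta1+theta2)
x = 4.05 + 8.9045
x = 12.9545


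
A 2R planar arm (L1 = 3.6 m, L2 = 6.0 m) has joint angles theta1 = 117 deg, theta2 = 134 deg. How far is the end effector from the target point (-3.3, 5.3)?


End effector via forward kinematics:
x = L1*cos(t1) + L2*cos(t1+t2) = -3.5878
y = L1*sin(t1) + L2*sin(t1+t2) = -2.4655
Distance to target:
d = sqrt((-3.3 - -3.5878)^2 + (5.3 - -2.4655)^2)
= sqrt(0.0828 + 60.3028)
= 7.7708 m


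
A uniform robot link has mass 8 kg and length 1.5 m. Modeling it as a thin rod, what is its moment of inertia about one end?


I = (1/3) * m * L^2
= (1/3) * 8 * 1.5^2
= 0.333333 * 8 * 2.25
= 6.0 kg*m^2


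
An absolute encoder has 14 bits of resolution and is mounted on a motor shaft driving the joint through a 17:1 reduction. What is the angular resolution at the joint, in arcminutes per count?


counts = 2^14 = 16384
effective counts at joint = 16384 * 17 = 278528
resolution = 360*60 / 278528
= 0.0776 arcmin/count


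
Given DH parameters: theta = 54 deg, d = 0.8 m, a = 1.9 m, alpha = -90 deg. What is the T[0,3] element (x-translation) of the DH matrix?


T[0,3] = a * cos(theta)
= 1.9 * cos(54 deg)
= 1.9 * 0.5878
= 1.1168


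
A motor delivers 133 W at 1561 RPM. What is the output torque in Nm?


omega = 1561 * 2*pi/60 = 163.4675 rad/s
tau = P / omega = 133 / 163.4675
= 0.8136 Nm


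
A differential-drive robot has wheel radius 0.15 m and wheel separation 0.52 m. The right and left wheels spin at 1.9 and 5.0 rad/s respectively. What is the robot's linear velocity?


vR = r*wR = 0.15*1.9 = 0.285 m/s
vL = r*wL = 0.15*5.0 = 0.75 m/s
v = (vR+vL)/2 = 0.5175 m/s
omega = (vR-vL)/L = -0.8942 rad/s
linear velocity = 0.5175 m/s


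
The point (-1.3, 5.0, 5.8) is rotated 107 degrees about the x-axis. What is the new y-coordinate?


Rotation about x-axis: y' = y*cos(theta) - z*sin(theta)
= 5.0 * -0.2924 - 5.8 * 0.9563
= -7.0084


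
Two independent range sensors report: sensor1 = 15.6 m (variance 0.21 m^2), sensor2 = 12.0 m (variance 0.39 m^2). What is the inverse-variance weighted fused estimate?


w1 = (1/var1) / (1/var1 + 1/var2)
   = 4.7619 / (4.7619 + 2.5641) = 0.65
w2 = 1 - w1 = 0.35
fused = w1*s1 + w2*s2 = 10.14 + 4.2
= 14.34 m


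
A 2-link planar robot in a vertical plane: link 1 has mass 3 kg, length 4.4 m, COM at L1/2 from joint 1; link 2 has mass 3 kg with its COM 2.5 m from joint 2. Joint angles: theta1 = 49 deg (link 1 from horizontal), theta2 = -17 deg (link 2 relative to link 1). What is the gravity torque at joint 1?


Horizontal distance from joint 1 to link-1 COM:
  x_c1 = (L1/2)*cos(t1) = 2.2 * 0.6561 = 1.4433 m
Horizontal distance from joint 1 to link-2 COM:
  x_c2 = L1*cos(t1) + Lc2*cos(t1+t2)
       = 4.4*0.6561 + 2.5*0.848 = 5.0068 m
tau1 = m1*g*x_c1 + m2*g*x_c2
     = 3*9.81*1.4433 + 3*9.81*5.0068
     = 42.4772 + 147.3495
     = 189.8267 Nm


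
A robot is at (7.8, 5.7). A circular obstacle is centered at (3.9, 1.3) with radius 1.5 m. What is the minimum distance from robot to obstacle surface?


center_dist = sqrt((7.8-3.9)^2 + (5.7-1.3)^2)
= sqrt(15.21 + 19.36)
= 5.8796
min_dist = center_dist - radius = 5.8796 - 1.5 = 4.3796 m


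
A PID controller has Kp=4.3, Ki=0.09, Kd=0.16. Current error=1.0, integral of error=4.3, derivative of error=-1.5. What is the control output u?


u = Kp*e + Ki*int(e) + Kd*de/dt
= 4.3*1.0 + 0.09*4.3 + 0.16*(-1.5)
= 4.3 + 0.387 + -0.24
= 4.447


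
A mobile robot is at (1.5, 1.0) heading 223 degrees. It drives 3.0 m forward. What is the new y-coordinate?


y_new = y0 + d*sin(theta)
= 1.0 + 3.0*sin(223)
= 1.0 + -2.046
= -1.046


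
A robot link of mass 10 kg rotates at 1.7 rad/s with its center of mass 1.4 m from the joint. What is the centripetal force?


F = m * omega^2 * r
= 10 * 1.7^2 * 1.4
= 10 * 2.89 * 1.4
= 40.46 N


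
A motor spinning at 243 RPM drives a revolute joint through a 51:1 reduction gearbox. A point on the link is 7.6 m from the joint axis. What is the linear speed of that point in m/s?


omega_motor = 243 * 2*pi/60 = 25.4469 rad/s
omega_joint = omega_motor / 51 = 0.499 rad/s
v = omega_joint * r = 0.499 * 7.6
= 3.7921 m/s
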